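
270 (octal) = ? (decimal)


270 (base 8) = 184 (decimal)
184 (decimal) = 184 (base 10)


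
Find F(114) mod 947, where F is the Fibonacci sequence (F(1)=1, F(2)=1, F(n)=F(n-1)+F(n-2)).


F(k) mod 947 for k=1..114:
1, 1, 2, 3, 5, 8, 13, 21, 34, 55, 89, 144, 233, 377, 610, 40, 650, 690, 393, 136, 529, 665, 247, 912, 212, 177, 389, 566, 8, 574, 582, 209, 791, 53, 844, 897, 794, 744, 591, 388, 32, 420, 452, 872, 377, 302, 679, 34, 713, 747, 513, 313, 826, 192, 71, 263, 334, 597, 931, 581, 565, 199, 764, 16, 780, 796, 629, 478, 160, 638, 798, 489, 340, 829, 222, 104, 326, 430, 756, 239, 48, 287, 335, 622, 10, 632, 642, 327, 22, 349, 371, 720, 144, 864, 61, 925, 39, 17, 56, 73, 129, 202, 331, 533, 864, 450, 367, 817, 237, 107, 344, 451, 795, 299
F(114) mod 947 = 299


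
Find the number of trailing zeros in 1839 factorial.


floor(1839/5) = 367
floor(1839/25) = 73
floor(1839/125) = 14
floor(1839/625) = 2
Total = 456

456 trailing zeros


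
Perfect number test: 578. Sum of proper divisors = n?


Proper divisors of 578: 1, 2, 17, 34, 289
Sum = 1 + 2 + 17 + 34 + 289 = 343

No, 578 is not perfect (343 ≠ 578)


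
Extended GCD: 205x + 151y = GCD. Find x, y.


Tabular extended Euclidean (each row: r = 205*s + 151*t):
r=205, s=1, t=0
r=151, s=0, t=1
q=1: r=54, s=1, t=-1   [205*(1) + 151*(-1) = 54]
q=2: r=43, s=-2, t=3   [205*(-2) + 151*(3) = 43]
q=1: r=11, s=3, t=-4   [205*(3) + 151*(-4) = 11]
q=3: r=10, s=-11, t=15   [205*(-11) + 151*(15) = 10]
q=1: r=1, s=14, t=-19   [205*(14) + 151*(-19) = 1]
q=10: r=0, s=-151, t=205   [205*(-151) + 151*(205) = 0]
GCD = 1; from the row with r=1: x=14, y=-19
Check: 205*(14) + 151*(-19) = 2870 - 2869 = 1

GCD = 1, x = 14, y = -19


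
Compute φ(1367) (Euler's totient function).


1367 = 1367
Prime factors: 1367
φ(1367) = 1367 × (1-1/1367)
= 1367 × 1366/1367 = 1366

φ(1367) = 1366


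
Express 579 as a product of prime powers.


579 / 3 = 193
193 / 193 = 1
579 = 3 × 193


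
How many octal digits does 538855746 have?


538855746 in base 8 = 4007444502
Number of digits = 10

10 digits (base 8)


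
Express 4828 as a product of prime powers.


4828 / 2 = 2414
2414 / 2 = 1207
1207 / 17 = 71
71 / 71 = 1
4828 = 2^2 × 17 × 71


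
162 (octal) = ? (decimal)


162 (base 8) = 114 (decimal)
114 (decimal) = 114 (base 10)


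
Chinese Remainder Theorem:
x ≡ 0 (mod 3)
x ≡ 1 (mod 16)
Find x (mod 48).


M = 3*16 = 48
M1 = M/3 = 16, M2 = M/16 = 3
M1^(-1) mod 3 = 1, M2^(-1) mod 16 = 11
x = 0*16*1 + 1*3*11 = 33
33 mod 48 = 33
Check: 33 mod 3 = 0 ✓, 33 mod 16 = 1 ✓

x ≡ 33 (mod 48)


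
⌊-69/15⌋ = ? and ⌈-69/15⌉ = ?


-69/15 = -4.6000
floor = -5
ceil = -4

floor = -5, ceil = -4


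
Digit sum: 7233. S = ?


7 + 2 + 3 + 3 = 15


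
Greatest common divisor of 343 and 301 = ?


343 = 1 * 301 + 42
301 = 7 * 42 + 7
42 = 6 * 7 + 0
GCD = 7


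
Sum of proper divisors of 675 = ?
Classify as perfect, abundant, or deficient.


Proper divisors: 1, 3, 5, 9, 15, 25, 27, 45, 75, 135, 225
Sum = 1 + 3 + 5 + 9 + 15 + 25 + 27 + 45 + 75 + 135 + 225 = 565
565 < 675 → deficient

s(675) = 565 (deficient)


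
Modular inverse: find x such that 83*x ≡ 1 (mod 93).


Use the extended Euclidean algorithm on (93, 83); each row r = 93*s + 83*t:
r=93, s=1, t=0
r=83, s=0, t=1
q=1: r=10, s=1, t=-1   [93*(1) + 83*(-1) = 10]
q=8: r=3, s=-8, t=9   [93*(-8) + 83*(9) = 3]
q=3: r=1, s=25, t=-28   [93*(25) + 83*(-28) = 1]
q=3: r=0, s=-83, t=93   [93*(-83) + 83*(93) = 0]
GCD = 1 with t = -28, so 83*(-28) ≡ 1 (mod 93)
Inverse = -28 mod 93 = 65
Check: 83 * 65 = 5395 ≡ 1 (mod 93)

83^(-1) ≡ 65 (mod 93)


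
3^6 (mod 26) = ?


3^1 mod 26 = 3
3^2 mod 26 = 9
3^3 mod 26 = 1
3^4 mod 26 = 3
3^5 mod 26 = 9
3^6 mod 26 = 1


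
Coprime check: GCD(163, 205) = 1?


Euclidean algorithm:
205 = 1 * 163 + 42
163 = 3 * 42 + 37
42 = 1 * 37 + 5
37 = 7 * 5 + 2
5 = 2 * 2 + 1
2 = 2 * 1 + 0
GCD(163, 205) = 1

Yes, coprime (GCD = 1)


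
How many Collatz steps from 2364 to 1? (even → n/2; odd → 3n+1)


2364 → 1182 → 591 → 1774 → 887 → 2662 → 1331 → 3994 → 1997 → 5992 → 2996 → 1498 → 749 → 2248 → 1124 → 562 → 281 → 844 → 422 → 211 → 634 → 317 → 952 → 476 → 238 → 119 → 358 → 179 → 538 → 269 → 808 → 404 → 202 → 101 → 304 → 152 → 76 → 38 → 19 → 58 → 29 → 88 → 44 → 22 → 11 → 34 → 17 → 52 → 26 → 13 → 40 → 20 → 10 → 5 → 16 → 8 → 4 → 2 → 1
Total steps = 58

58 steps


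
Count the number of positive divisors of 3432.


3432 = 2^3 × 3^1 × 11^1 × 13^1
d(3432) = (3+1) × (1+1) × (1+1) × (1+1) = 32

32 divisors


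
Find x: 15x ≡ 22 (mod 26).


GCD(15, 26) = 1, unique solution
a^(-1) mod 26 = 7
x = 7 * 22 mod 26 = 24

x ≡ 24 (mod 26)


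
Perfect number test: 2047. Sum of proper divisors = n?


Proper divisors of 2047: 1, 23, 89
Sum = 1 + 23 + 89 = 113

No, 2047 is not perfect (113 ≠ 2047)


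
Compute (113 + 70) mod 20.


113 + 70 = 183
183 mod 20 = 3


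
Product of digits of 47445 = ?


4 × 7 × 4 × 4 × 5 = 2240


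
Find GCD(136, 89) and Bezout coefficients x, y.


Tabular extended Euclidean (each row: r = 136*s + 89*t):
r=136, s=1, t=0
r=89, s=0, t=1
q=1: r=47, s=1, t=-1   [136*(1) + 89*(-1) = 47]
q=1: r=42, s=-1, t=2   [136*(-1) + 89*(2) = 42]
q=1: r=5, s=2, t=-3   [136*(2) + 89*(-3) = 5]
q=8: r=2, s=-17, t=26   [136*(-17) + 89*(26) = 2]
q=2: r=1, s=36, t=-55   [136*(36) + 89*(-55) = 1]
q=2: r=0, s=-89, t=136   [136*(-89) + 89*(136) = 0]
GCD = 1; from the row with r=1: x=36, y=-55
Check: 136*(36) + 89*(-55) = 4896 - 4895 = 1

GCD = 1, x = 36, y = -55


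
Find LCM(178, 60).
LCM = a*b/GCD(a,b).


GCD(178, 60) = 2
LCM = 178*60/2 = 10680/2 = 5340

LCM = 5340


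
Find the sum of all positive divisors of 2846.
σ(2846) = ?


Divisors of 2846: 1, 2, 1423, 2846
Sum = 1 + 2 + 1423 + 2846 = 4272

σ(2846) = 4272


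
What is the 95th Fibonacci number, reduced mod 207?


F(k) mod 207 for k=1..95:
1, 1, 2, 3, 5, 8, 13, 21, 34, 55, 89, 144, 26, 170, 196, 159, 148, 100, 41, 141, 182, 116, 91, 0, 91, 91, 182, 66, 41, 107, 148, 48, 196, 37, 26, 63, 89, 152, 34, 186, 13, 199, 5, 204, 2, 206, 1, 0, 1, 1, 2, 3, 5, 8, 13, 21, 34, 55, 89, 144, 26, 170, 196, 159, 148, 100, 41, 141, 182, 116, 91, 0, 91, 91, 182, 66, 41, 107, 148, 48, 196, 37, 26, 63, 89, 152, 34, 186, 13, 199, 5, 204, 2, 206, 1
F(95) mod 207 = 1


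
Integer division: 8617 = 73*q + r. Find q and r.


8617 = 73 * 118 + 3
Check: 8614 + 3 = 8617

q = 118, r = 3


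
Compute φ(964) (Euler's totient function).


964 = 2^2 × 241
Prime factors: 2, 241
φ(964) = 964 × (1-1/2) × (1-1/241)
= 964 × 1/2 × 240/241 = 480

φ(964) = 480


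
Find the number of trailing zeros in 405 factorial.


floor(405/5) = 81
floor(405/25) = 16
floor(405/125) = 3
Total = 100

100 trailing zeros


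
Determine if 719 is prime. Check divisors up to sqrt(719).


Check divisors up to sqrt(719) = 26.8142
No divisors found.
719 is prime.

Yes, 719 is prime


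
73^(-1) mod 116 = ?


Use the extended Euclidean algorithm on (116, 73); each row r = 116*s + 73*t:
r=116, s=1, t=0
r=73, s=0, t=1
q=1: r=43, s=1, t=-1   [116*(1) + 73*(-1) = 43]
q=1: r=30, s=-1, t=2   [116*(-1) + 73*(2) = 30]
q=1: r=13, s=2, t=-3   [116*(2) + 73*(-3) = 13]
q=2: r=4, s=-5, t=8   [116*(-5) + 73*(8) = 4]
q=3: r=1, s=17, t=-27   [116*(17) + 73*(-27) = 1]
q=4: r=0, s=-73, t=116   [116*(-73) + 73*(116) = 0]
GCD = 1 with t = -27, so 73*(-27) ≡ 1 (mod 116)
Inverse = -27 mod 116 = 89
Check: 73 * 89 = 6497 ≡ 1 (mod 116)

73^(-1) ≡ 89 (mod 116)


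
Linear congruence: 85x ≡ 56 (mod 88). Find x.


GCD(85, 88) = 1, unique solution
a^(-1) mod 88 = 29
x = 29 * 56 mod 88 = 40

x ≡ 40 (mod 88)


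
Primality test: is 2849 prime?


2849 / 7 = 407 (exact division)
2849 is NOT prime.

No, 2849 is not prime


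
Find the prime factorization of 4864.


4864 / 2 = 2432
2432 / 2 = 1216
1216 / 2 = 608
608 / 2 = 304
304 / 2 = 152
152 / 2 = 76
76 / 2 = 38
38 / 2 = 19
19 / 19 = 1
4864 = 2^8 × 19


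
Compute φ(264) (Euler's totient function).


264 = 2^3 × 3 × 11
Prime factors: 2, 3, 11
φ(264) = 264 × (1-1/2) × (1-1/3) × (1-1/11)
= 264 × 1/2 × 2/3 × 10/11 = 80

φ(264) = 80


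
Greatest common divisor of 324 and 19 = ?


324 = 17 * 19 + 1
19 = 19 * 1 + 0
GCD = 1


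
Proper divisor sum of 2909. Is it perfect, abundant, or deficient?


Proper divisors: 1
Sum = 1 = 1
1 < 2909 → deficient

s(2909) = 1 (deficient)


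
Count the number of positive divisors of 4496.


4496 = 2^4 × 281^1
d(4496) = (4+1) × (1+1) = 10

10 divisors


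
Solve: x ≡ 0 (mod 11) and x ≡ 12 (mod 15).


M = 11*15 = 165
M1 = M/11 = 15, M2 = M/15 = 11
M1^(-1) mod 11 = 3, M2^(-1) mod 15 = 11
x = 0*15*3 + 12*11*11 = 1452
1452 mod 165 = 132
Check: 132 mod 11 = 0 ✓, 132 mod 15 = 12 ✓

x ≡ 132 (mod 165)


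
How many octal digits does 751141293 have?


751141293 in base 8 = 5461300655
Number of digits = 10

10 digits (base 8)


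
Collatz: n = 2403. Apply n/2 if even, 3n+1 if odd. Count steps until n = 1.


2403 → 7210 → 3605 → 10816 → 5408 → 2704 → 1352 → 676 → 338 → 169 → 508 → 254 → 127 → 382 → 191 → 574 → 287 → 862 → 431 → 1294 → 647 → 1942 → 971 → 2914 → 1457 → 4372 → 2186 → 1093 → 3280 → 1640 → 820 → 410 → 205 → 616 → 308 → 154 → 77 → 232 → 116 → 58 → 29 → 88 → 44 → 22 → 11 → 34 → 17 → 52 → 26 → 13 → 40 → 20 → 10 → 5 → 16 → 8 → 4 → 2 → 1
Total steps = 58

58 steps


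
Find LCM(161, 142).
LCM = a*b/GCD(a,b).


GCD(161, 142) = 1
LCM = 161*142/1 = 22862/1 = 22862

LCM = 22862


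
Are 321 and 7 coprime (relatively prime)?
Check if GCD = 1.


Euclidean algorithm:
321 = 45 * 7 + 6
7 = 1 * 6 + 1
6 = 6 * 1 + 0
GCD(321, 7) = 1

Yes, coprime (GCD = 1)


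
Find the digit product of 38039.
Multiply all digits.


3 × 8 × 0 × 3 × 9 = 0


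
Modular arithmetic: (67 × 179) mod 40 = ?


67 × 179 = 11993
11993 mod 40 = 33


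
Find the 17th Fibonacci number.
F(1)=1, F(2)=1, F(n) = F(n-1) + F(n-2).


Sequence: 1, 1, 2, 3, 5, 8, 13, 21, 34, 55, 89, 144, 233, 377, 610, 987, 1597
F(17) = 1597


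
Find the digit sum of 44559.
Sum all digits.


4 + 4 + 5 + 5 + 9 = 27


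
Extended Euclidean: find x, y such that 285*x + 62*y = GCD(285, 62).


Tabular extended Euclidean (each row: r = 285*s + 62*t):
r=285, s=1, t=0
r=62, s=0, t=1
q=4: r=37, s=1, t=-4   [285*(1) + 62*(-4) = 37]
q=1: r=25, s=-1, t=5   [285*(-1) + 62*(5) = 25]
q=1: r=12, s=2, t=-9   [285*(2) + 62*(-9) = 12]
q=2: r=1, s=-5, t=23   [285*(-5) + 62*(23) = 1]
q=12: r=0, s=62, t=-285   [285*(62) + 62*(-285) = 0]
GCD = 1; from the row with r=1: x=-5, y=23
Check: 285*(-5) + 62*(23) = -1425 + 1426 = 1

GCD = 1, x = -5, y = 23


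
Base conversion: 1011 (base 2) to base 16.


1011 (base 2) = 11 (decimal)
11 (decimal) = B (base 16)


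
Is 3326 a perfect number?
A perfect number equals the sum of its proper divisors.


Proper divisors of 3326: 1, 2, 1663
Sum = 1 + 2 + 1663 = 1666

No, 3326 is not perfect (1666 ≠ 3326)


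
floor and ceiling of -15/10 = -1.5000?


-15/10 = -1.5000
floor = -2
ceil = -1

floor = -2, ceil = -1


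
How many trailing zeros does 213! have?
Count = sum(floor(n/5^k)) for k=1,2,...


floor(213/5) = 42
floor(213/25) = 8
floor(213/125) = 1
Total = 51

51 trailing zeros


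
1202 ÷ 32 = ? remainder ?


1202 = 32 * 37 + 18
Check: 1184 + 18 = 1202

q = 37, r = 18


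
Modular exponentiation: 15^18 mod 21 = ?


15^1 mod 21 = 15
15^2 mod 21 = 15
15^3 mod 21 = 15
15^4 mod 21 = 15
15^5 mod 21 = 15
15^6 mod 21 = 15
15^7 mod 21 = 15
15^8 mod 21 = 15
15^9 mod 21 = 15
15^10 mod 21 = 15
15^11 mod 21 = 15
15^12 mod 21 = 15
15^13 mod 21 = 15
15^14 mod 21 = 15
15^15 mod 21 = 15
15^16 mod 21 = 15
15^17 mod 21 = 15
15^18 mod 21 = 15


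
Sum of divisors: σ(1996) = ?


Divisors of 1996: 1, 2, 4, 499, 998, 1996
Sum = 1 + 2 + 4 + 499 + 998 + 1996 = 3500

σ(1996) = 3500


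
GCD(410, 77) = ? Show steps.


410 = 5 * 77 + 25
77 = 3 * 25 + 2
25 = 12 * 2 + 1
2 = 2 * 1 + 0
GCD = 1


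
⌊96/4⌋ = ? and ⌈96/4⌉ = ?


96/4 = 24.0000
floor = 24
ceil = 24

floor = 24, ceil = 24


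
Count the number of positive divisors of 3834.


3834 = 2^1 × 3^3 × 71^1
d(3834) = (1+1) × (3+1) × (1+1) = 16

16 divisors


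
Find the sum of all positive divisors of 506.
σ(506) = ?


Divisors of 506: 1, 2, 11, 22, 23, 46, 253, 506
Sum = 1 + 2 + 11 + 22 + 23 + 46 + 253 + 506 = 864

σ(506) = 864


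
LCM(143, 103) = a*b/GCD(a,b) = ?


GCD(143, 103) = 1
LCM = 143*103/1 = 14729/1 = 14729

LCM = 14729


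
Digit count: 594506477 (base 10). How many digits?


594506477 has 9 digits in base 10
floor(log10(594506477)) + 1 = floor(8.7742) + 1 = 9

9 digits (base 10)


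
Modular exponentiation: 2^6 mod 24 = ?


2^1 mod 24 = 2
2^2 mod 24 = 4
2^3 mod 24 = 8
2^4 mod 24 = 16
2^5 mod 24 = 8
2^6 mod 24 = 16


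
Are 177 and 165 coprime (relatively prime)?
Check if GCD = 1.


Euclidean algorithm:
177 = 1 * 165 + 12
165 = 13 * 12 + 9
12 = 1 * 9 + 3
9 = 3 * 3 + 0
GCD(177, 165) = 3

No, not coprime (GCD = 3)


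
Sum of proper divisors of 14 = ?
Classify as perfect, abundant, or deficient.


Proper divisors: 1, 2, 7
Sum = 1 + 2 + 7 = 10
10 < 14 → deficient

s(14) = 10 (deficient)


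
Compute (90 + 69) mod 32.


90 + 69 = 159
159 mod 32 = 31


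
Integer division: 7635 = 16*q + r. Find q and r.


7635 = 16 * 477 + 3
Check: 7632 + 3 = 7635

q = 477, r = 3


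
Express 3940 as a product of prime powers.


3940 / 2 = 1970
1970 / 2 = 985
985 / 5 = 197
197 / 197 = 1
3940 = 2^2 × 5 × 197


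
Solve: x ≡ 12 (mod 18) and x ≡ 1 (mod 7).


M = 18*7 = 126
M1 = M/18 = 7, M2 = M/7 = 18
M1^(-1) mod 18 = 13, M2^(-1) mod 7 = 2
x = 12*7*13 + 1*18*2 = 1128
1128 mod 126 = 120
Check: 120 mod 18 = 12 ✓, 120 mod 7 = 1 ✓

x ≡ 120 (mod 126)


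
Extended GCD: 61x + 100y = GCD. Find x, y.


Tabular extended Euclidean (each row: r = 61*s + 100*t):
r=61, s=1, t=0
r=100, s=0, t=1
q=0: r=61, s=1, t=0   [61*(1) + 100*(0) = 61]
q=1: r=39, s=-1, t=1   [61*(-1) + 100*(1) = 39]
q=1: r=22, s=2, t=-1   [61*(2) + 100*(-1) = 22]
q=1: r=17, s=-3, t=2   [61*(-3) + 100*(2) = 17]
q=1: r=5, s=5, t=-3   [61*(5) + 100*(-3) = 5]
q=3: r=2, s=-18, t=11   [61*(-18) + 100*(11) = 2]
q=2: r=1, s=41, t=-25   [61*(41) + 100*(-25) = 1]
q=2: r=0, s=-100, t=61   [61*(-100) + 100*(61) = 0]
GCD = 1; from the row with r=1: x=41, y=-25
Check: 61*(41) + 100*(-25) = 2501 - 2500 = 1

GCD = 1, x = 41, y = -25


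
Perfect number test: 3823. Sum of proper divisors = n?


Proper divisors of 3823: 1
Sum = 1 = 1

No, 3823 is not perfect (1 ≠ 3823)


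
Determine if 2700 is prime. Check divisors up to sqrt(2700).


2700 / 2 = 1350 (exact division)
2700 is NOT prime.

No, 2700 is not prime


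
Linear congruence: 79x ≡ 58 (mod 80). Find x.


GCD(79, 80) = 1, unique solution
a^(-1) mod 80 = 79
x = 79 * 58 mod 80 = 22

x ≡ 22 (mod 80)


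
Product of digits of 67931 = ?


6 × 7 × 9 × 3 × 1 = 1134


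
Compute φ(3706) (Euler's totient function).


3706 = 2 × 17 × 109
Prime factors: 2, 17, 109
φ(3706) = 3706 × (1-1/2) × (1-1/17) × (1-1/109)
= 3706 × 1/2 × 16/17 × 108/109 = 1728

φ(3706) = 1728


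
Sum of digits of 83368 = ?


8 + 3 + 3 + 6 + 8 = 28


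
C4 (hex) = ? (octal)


C4 (base 16) = 196 (decimal)
196 (decimal) = 304 (base 8)


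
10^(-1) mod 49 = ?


Use the extended Euclidean algorithm on (49, 10); each row r = 49*s + 10*t:
r=49, s=1, t=0
r=10, s=0, t=1
q=4: r=9, s=1, t=-4   [49*(1) + 10*(-4) = 9]
q=1: r=1, s=-1, t=5   [49*(-1) + 10*(5) = 1]
q=9: r=0, s=10, t=-49   [49*(10) + 10*(-49) = 0]
GCD = 1 with t = 5, so 10*(5) ≡ 1 (mod 49)
Inverse = 5 mod 49 = 5
Check: 10 * 5 = 50 ≡ 1 (mod 49)

10^(-1) ≡ 5 (mod 49)


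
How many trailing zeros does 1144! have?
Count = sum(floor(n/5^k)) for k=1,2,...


floor(1144/5) = 228
floor(1144/25) = 45
floor(1144/125) = 9
floor(1144/625) = 1
Total = 283

283 trailing zeros


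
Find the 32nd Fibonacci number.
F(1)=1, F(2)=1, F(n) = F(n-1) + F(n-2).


Sequence: 1, 1, 2, 3, 5, 8, 13, 21, 34, 55, 89, 144, 233, 377, 610, 987, 1597, 2584, 4181, 6765, 10946, 17711, 28657, 46368, 75025, 121393, 196418, 317811, 514229, 832040, 1346269, 2178309
F(32) = 2178309


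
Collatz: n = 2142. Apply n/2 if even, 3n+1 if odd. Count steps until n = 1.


2142 → 1071 → 3214 → 1607 → 4822 → 2411 → 7234 → 3617 → 10852 → 5426 → 2713 → 8140 → 4070 → 2035 → 6106 → 3053 → 9160 → 4580 → 2290 → 1145 → 3436 → 1718 → 859 → 2578 → 1289 → 3868 → 1934 → 967 → 2902 → 1451 → 4354 → 2177 → 6532 → 3266 → 1633 → 4900 → 2450 → 1225 → 3676 → 1838 → 919 → 2758 → 1379 → 4138 → 2069 → 6208 → 3104 → 1552 → 776 → 388 → 194 → 97 → 292 → 146 → 73 → 220 → 110 → 55 → 166 → 83 → 250 → 125 → 376 → 188 → 94 → 47 → 142 → 71 → 214 → 107 → 322 → 161 → 484 → 242 → 121 → 364 → 182 → 91 → 274 → 137 → 412 → 206 → 103 → 310 → 155 → 466 → 233 → 700 → 350 → 175 → 526 → 263 → 790 → 395 → 1186 → 593 → 1780 → 890 → 445 → 1336 → 668 → 334 → 167 → 502 → 251 → 754 → 377 → 1132 → 566 → 283 → 850 → 425 → 1276 → 638 → 319 → 958 → 479 → 1438 → 719 → 2158 → 1079 → 3238 → 1619 → 4858 → 2429 → 7288 → 3644 → 1822 → 911 → 2734 → 1367 → 4102 → 2051 → 6154 → 3077 → 9232 → 4616 → 2308 → 1154 → 577 → 1732 → 866 → 433 → 1300 → 650 → 325 → 976 → 488 → 244 → 122 → 61 → 184 → 92 → 46 → 23 → 70 → 35 → 106 → 53 → 160 → 80 → 40 → 20 → 10 → 5 → 16 → 8 → 4 → 2 → 1
Total steps = 169

169 steps


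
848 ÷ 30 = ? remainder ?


848 = 30 * 28 + 8
Check: 840 + 8 = 848

q = 28, r = 8


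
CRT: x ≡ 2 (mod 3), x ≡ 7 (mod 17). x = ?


M = 3*17 = 51
M1 = M/3 = 17, M2 = M/17 = 3
M1^(-1) mod 3 = 2, M2^(-1) mod 17 = 6
x = 2*17*2 + 7*3*6 = 194
194 mod 51 = 41
Check: 41 mod 3 = 2 ✓, 41 mod 17 = 7 ✓

x ≡ 41 (mod 51)


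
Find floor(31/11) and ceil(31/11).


31/11 = 2.8182
floor = 2
ceil = 3

floor = 2, ceil = 3


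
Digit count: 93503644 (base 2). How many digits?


93503644 in base 2 = 101100100101100000010011100
Number of digits = 27

27 digits (base 2)


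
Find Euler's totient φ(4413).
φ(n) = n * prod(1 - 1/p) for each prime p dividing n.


4413 = 3 × 1471
Prime factors: 3, 1471
φ(4413) = 4413 × (1-1/3) × (1-1/1471)
= 4413 × 2/3 × 1470/1471 = 2940

φ(4413) = 2940


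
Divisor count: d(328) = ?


328 = 2^3 × 41^1
d(328) = (3+1) × (1+1) = 8

8 divisors


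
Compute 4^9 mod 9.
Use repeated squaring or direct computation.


4^1 mod 9 = 4
4^2 mod 9 = 7
4^3 mod 9 = 1
4^4 mod 9 = 4
4^5 mod 9 = 7
4^6 mod 9 = 1
4^7 mod 9 = 4
4^8 mod 9 = 7
4^9 mod 9 = 1


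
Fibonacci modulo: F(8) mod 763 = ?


F(k) mod 763 for k=1..8:
1, 1, 2, 3, 5, 8, 13, 21
F(8) mod 763 = 21


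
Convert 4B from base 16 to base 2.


4B (base 16) = 75 (decimal)
75 (decimal) = 1001011 (base 2)


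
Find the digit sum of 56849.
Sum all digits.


5 + 6 + 8 + 4 + 9 = 32


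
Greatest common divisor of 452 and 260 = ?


452 = 1 * 260 + 192
260 = 1 * 192 + 68
192 = 2 * 68 + 56
68 = 1 * 56 + 12
56 = 4 * 12 + 8
12 = 1 * 8 + 4
8 = 2 * 4 + 0
GCD = 4


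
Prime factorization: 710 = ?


710 / 2 = 355
355 / 5 = 71
71 / 71 = 1
710 = 2 × 5 × 71


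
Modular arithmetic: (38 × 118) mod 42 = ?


38 × 118 = 4484
4484 mod 42 = 32


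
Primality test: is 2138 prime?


2138 / 2 = 1069 (exact division)
2138 is NOT prime.

No, 2138 is not prime


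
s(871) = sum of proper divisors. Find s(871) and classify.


Proper divisors: 1, 13, 67
Sum = 1 + 13 + 67 = 81
81 < 871 → deficient

s(871) = 81 (deficient)


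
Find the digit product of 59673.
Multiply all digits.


5 × 9 × 6 × 7 × 3 = 5670


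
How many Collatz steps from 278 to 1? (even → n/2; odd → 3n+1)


278 → 139 → 418 → 209 → 628 → 314 → 157 → 472 → 236 → 118 → 59 → 178 → 89 → 268 → 134 → 67 → 202 → 101 → 304 → 152 → 76 → 38 → 19 → 58 → 29 → 88 → 44 → 22 → 11 → 34 → 17 → 52 → 26 → 13 → 40 → 20 → 10 → 5 → 16 → 8 → 4 → 2 → 1
Total steps = 42

42 steps


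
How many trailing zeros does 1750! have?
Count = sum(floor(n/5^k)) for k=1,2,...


floor(1750/5) = 350
floor(1750/25) = 70
floor(1750/125) = 14
floor(1750/625) = 2
Total = 436

436 trailing zeros


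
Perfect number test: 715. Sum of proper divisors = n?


Proper divisors of 715: 1, 5, 11, 13, 55, 65, 143
Sum = 1 + 5 + 11 + 13 + 55 + 65 + 143 = 293

No, 715 is not perfect (293 ≠ 715)


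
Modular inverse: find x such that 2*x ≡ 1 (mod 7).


Use the extended Euclidean algorithm on (7, 2); each row r = 7*s + 2*t:
r=7, s=1, t=0
r=2, s=0, t=1
q=3: r=1, s=1, t=-3   [7*(1) + 2*(-3) = 1]
q=2: r=0, s=-2, t=7   [7*(-2) + 2*(7) = 0]
GCD = 1 with t = -3, so 2*(-3) ≡ 1 (mod 7)
Inverse = -3 mod 7 = 4
Check: 2 * 4 = 8 ≡ 1 (mod 7)

2^(-1) ≡ 4 (mod 7)


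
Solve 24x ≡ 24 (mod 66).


GCD(24, 66) = 6 divides 24
Divide: 4x ≡ 4 (mod 11)
x ≡ 1 (mod 11)


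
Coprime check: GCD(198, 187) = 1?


Euclidean algorithm:
198 = 1 * 187 + 11
187 = 17 * 11 + 0
GCD(198, 187) = 11

No, not coprime (GCD = 11)


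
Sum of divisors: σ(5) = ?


Divisors of 5: 1, 5
Sum = 1 + 5 = 6

σ(5) = 6


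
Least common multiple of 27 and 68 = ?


GCD(27, 68) = 1
LCM = 27*68/1 = 1836/1 = 1836

LCM = 1836


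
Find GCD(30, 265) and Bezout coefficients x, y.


Tabular extended Euclidean (each row: r = 30*s + 265*t):
r=30, s=1, t=0
r=265, s=0, t=1
q=0: r=30, s=1, t=0   [30*(1) + 265*(0) = 30]
q=8: r=25, s=-8, t=1   [30*(-8) + 265*(1) = 25]
q=1: r=5, s=9, t=-1   [30*(9) + 265*(-1) = 5]
q=5: r=0, s=-53, t=6   [30*(-53) + 265*(6) = 0]
GCD = 5; from the row with r=5: x=9, y=-1
Check: 30*(9) + 265*(-1) = 270 - 265 = 5

GCD = 5, x = 9, y = -1


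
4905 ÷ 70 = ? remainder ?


4905 = 70 * 70 + 5
Check: 4900 + 5 = 4905

q = 70, r = 5


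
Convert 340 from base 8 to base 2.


340 (base 8) = 224 (decimal)
224 (decimal) = 11100000 (base 2)


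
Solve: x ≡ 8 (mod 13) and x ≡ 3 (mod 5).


M = 13*5 = 65
M1 = M/13 = 5, M2 = M/5 = 13
M1^(-1) mod 13 = 8, M2^(-1) mod 5 = 2
x = 8*5*8 + 3*13*2 = 398
398 mod 65 = 8
Check: 8 mod 13 = 8 ✓, 8 mod 5 = 3 ✓

x ≡ 8 (mod 65)


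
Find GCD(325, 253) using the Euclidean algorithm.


325 = 1 * 253 + 72
253 = 3 * 72 + 37
72 = 1 * 37 + 35
37 = 1 * 35 + 2
35 = 17 * 2 + 1
2 = 2 * 1 + 0
GCD = 1


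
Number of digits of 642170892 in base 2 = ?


642170892 in base 2 = 100110010001101100000000001100
Number of digits = 30

30 digits (base 2)


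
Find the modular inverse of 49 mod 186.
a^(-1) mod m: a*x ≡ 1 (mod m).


Use the extended Euclidean algorithm on (186, 49); each row r = 186*s + 49*t:
r=186, s=1, t=0
r=49, s=0, t=1
q=3: r=39, s=1, t=-3   [186*(1) + 49*(-3) = 39]
q=1: r=10, s=-1, t=4   [186*(-1) + 49*(4) = 10]
q=3: r=9, s=4, t=-15   [186*(4) + 49*(-15) = 9]
q=1: r=1, s=-5, t=19   [186*(-5) + 49*(19) = 1]
q=9: r=0, s=49, t=-186   [186*(49) + 49*(-186) = 0]
GCD = 1 with t = 19, so 49*(19) ≡ 1 (mod 186)
Inverse = 19 mod 186 = 19
Check: 49 * 19 = 931 ≡ 1 (mod 186)

49^(-1) ≡ 19 (mod 186)


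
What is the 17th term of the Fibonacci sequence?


Sequence: 1, 1, 2, 3, 5, 8, 13, 21, 34, 55, 89, 144, 233, 377, 610, 987, 1597
F(17) = 1597


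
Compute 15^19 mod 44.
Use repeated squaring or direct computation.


15^1 mod 44 = 15
15^2 mod 44 = 5
15^3 mod 44 = 31
15^4 mod 44 = 25
15^5 mod 44 = 23
15^6 mod 44 = 37
15^7 mod 44 = 27
15^8 mod 44 = 9
15^9 mod 44 = 3
15^10 mod 44 = 1
15^11 mod 44 = 15
15^12 mod 44 = 5
15^13 mod 44 = 31
15^14 mod 44 = 25
15^15 mod 44 = 23
15^16 mod 44 = 37
15^17 mod 44 = 27
15^18 mod 44 = 9
15^19 mod 44 = 3


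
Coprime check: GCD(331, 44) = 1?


Euclidean algorithm:
331 = 7 * 44 + 23
44 = 1 * 23 + 21
23 = 1 * 21 + 2
21 = 10 * 2 + 1
2 = 2 * 1 + 0
GCD(331, 44) = 1

Yes, coprime (GCD = 1)


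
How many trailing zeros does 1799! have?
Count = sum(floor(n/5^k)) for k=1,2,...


floor(1799/5) = 359
floor(1799/25) = 71
floor(1799/125) = 14
floor(1799/625) = 2
Total = 446

446 trailing zeros


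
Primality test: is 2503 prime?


Check divisors up to sqrt(2503) = 50.0300
No divisors found.
2503 is prime.

Yes, 2503 is prime


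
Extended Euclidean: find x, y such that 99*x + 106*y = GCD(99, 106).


Tabular extended Euclidean (each row: r = 99*s + 106*t):
r=99, s=1, t=0
r=106, s=0, t=1
q=0: r=99, s=1, t=0   [99*(1) + 106*(0) = 99]
q=1: r=7, s=-1, t=1   [99*(-1) + 106*(1) = 7]
q=14: r=1, s=15, t=-14   [99*(15) + 106*(-14) = 1]
q=7: r=0, s=-106, t=99   [99*(-106) + 106*(99) = 0]
GCD = 1; from the row with r=1: x=15, y=-14
Check: 99*(15) + 106*(-14) = 1485 - 1484 = 1

GCD = 1, x = 15, y = -14


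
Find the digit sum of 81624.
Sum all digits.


8 + 1 + 6 + 2 + 4 = 21


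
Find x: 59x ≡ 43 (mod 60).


GCD(59, 60) = 1, unique solution
a^(-1) mod 60 = 59
x = 59 * 43 mod 60 = 17

x ≡ 17 (mod 60)


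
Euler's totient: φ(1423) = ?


1423 = 1423
Prime factors: 1423
φ(1423) = 1423 × (1-1/1423)
= 1423 × 1422/1423 = 1422

φ(1423) = 1422


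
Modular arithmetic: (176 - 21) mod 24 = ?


176 - 21 = 155
155 mod 24 = 11


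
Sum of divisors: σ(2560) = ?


Divisors of 2560: 1, 2, 4, 5, 8, 10, 16, 20, 32, 40, 64, 80, 128, 160, 256, 320, 512, 640, 1280, 2560
Sum = 1 + 2 + 4 + 5 + 8 + 10 + 16 + 20 + 32 + 40 + 64 + 80 + 128 + 160 + 256 + 320 + 512 + 640 + 1280 + 2560 = 6138

σ(2560) = 6138


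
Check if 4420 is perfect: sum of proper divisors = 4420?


Proper divisors of 4420: 1, 2, 4, 5, 10, 13, 17, 20, 26, 34, 52, 65, 68, 85, 130, 170, 221, 260, 340, 442, 884, 1105, 2210
Sum = 1 + 2 + 4 + 5 + 10 + 13 + 17 + 20 + 26 + 34 + 52 + 65 + 68 + 85 + 130 + 170 + 221 + 260 + 340 + 442 + 884 + 1105 + 2210 = 6164

No, 4420 is not perfect (6164 ≠ 4420)


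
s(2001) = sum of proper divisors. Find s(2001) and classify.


Proper divisors: 1, 3, 23, 29, 69, 87, 667
Sum = 1 + 3 + 23 + 29 + 69 + 87 + 667 = 879
879 < 2001 → deficient

s(2001) = 879 (deficient)


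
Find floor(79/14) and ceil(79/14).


79/14 = 5.6429
floor = 5
ceil = 6

floor = 5, ceil = 6


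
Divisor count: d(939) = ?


939 = 3^1 × 313^1
d(939) = (1+1) × (1+1) = 4

4 divisors


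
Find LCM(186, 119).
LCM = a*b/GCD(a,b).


GCD(186, 119) = 1
LCM = 186*119/1 = 22134/1 = 22134

LCM = 22134


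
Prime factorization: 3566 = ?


3566 / 2 = 1783
1783 / 1783 = 1
3566 = 2 × 1783


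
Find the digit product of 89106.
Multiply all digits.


8 × 9 × 1 × 0 × 6 = 0


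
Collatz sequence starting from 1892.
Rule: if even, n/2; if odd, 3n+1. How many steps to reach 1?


1892 → 946 → 473 → 1420 → 710 → 355 → 1066 → 533 → 1600 → 800 → 400 → 200 → 100 → 50 → 25 → 76 → 38 → 19 → 58 → 29 → 88 → 44 → 22 → 11 → 34 → 17 → 52 → 26 → 13 → 40 → 20 → 10 → 5 → 16 → 8 → 4 → 2 → 1
Total steps = 37

37 steps


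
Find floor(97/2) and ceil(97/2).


97/2 = 48.5000
floor = 48
ceil = 49

floor = 48, ceil = 49


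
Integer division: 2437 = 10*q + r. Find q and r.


2437 = 10 * 243 + 7
Check: 2430 + 7 = 2437

q = 243, r = 7


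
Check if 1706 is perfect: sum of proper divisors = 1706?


Proper divisors of 1706: 1, 2, 853
Sum = 1 + 2 + 853 = 856

No, 1706 is not perfect (856 ≠ 1706)


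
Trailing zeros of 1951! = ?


floor(1951/5) = 390
floor(1951/25) = 78
floor(1951/125) = 15
floor(1951/625) = 3
Total = 486

486 trailing zeros


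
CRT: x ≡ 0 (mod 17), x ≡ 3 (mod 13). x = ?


M = 17*13 = 221
M1 = M/17 = 13, M2 = M/13 = 17
M1^(-1) mod 17 = 4, M2^(-1) mod 13 = 10
x = 0*13*4 + 3*17*10 = 510
510 mod 221 = 68
Check: 68 mod 17 = 0 ✓, 68 mod 13 = 3 ✓

x ≡ 68 (mod 221)


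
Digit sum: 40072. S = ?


4 + 0 + 0 + 7 + 2 = 13


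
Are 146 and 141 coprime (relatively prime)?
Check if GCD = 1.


Euclidean algorithm:
146 = 1 * 141 + 5
141 = 28 * 5 + 1
5 = 5 * 1 + 0
GCD(146, 141) = 1

Yes, coprime (GCD = 1)


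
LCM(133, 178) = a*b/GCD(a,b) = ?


GCD(133, 178) = 1
LCM = 133*178/1 = 23674/1 = 23674

LCM = 23674


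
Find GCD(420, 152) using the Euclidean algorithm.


420 = 2 * 152 + 116
152 = 1 * 116 + 36
116 = 3 * 36 + 8
36 = 4 * 8 + 4
8 = 2 * 4 + 0
GCD = 4


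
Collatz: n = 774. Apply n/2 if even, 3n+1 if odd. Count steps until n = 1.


774 → 387 → 1162 → 581 → 1744 → 872 → 436 → 218 → 109 → 328 → 164 → 82 → 41 → 124 → 62 → 31 → 94 → 47 → 142 → 71 → 214 → 107 → 322 → 161 → 484 → 242 → 121 → 364 → 182 → 91 → 274 → 137 → 412 → 206 → 103 → 310 → 155 → 466 → 233 → 700 → 350 → 175 → 526 → 263 → 790 → 395 → 1186 → 593 → 1780 → 890 → 445 → 1336 → 668 → 334 → 167 → 502 → 251 → 754 → 377 → 1132 → 566 → 283 → 850 → 425 → 1276 → 638 → 319 → 958 → 479 → 1438 → 719 → 2158 → 1079 → 3238 → 1619 → 4858 → 2429 → 7288 → 3644 → 1822 → 911 → 2734 → 1367 → 4102 → 2051 → 6154 → 3077 → 9232 → 4616 → 2308 → 1154 → 577 → 1732 → 866 → 433 → 1300 → 650 → 325 → 976 → 488 → 244 → 122 → 61 → 184 → 92 → 46 → 23 → 70 → 35 → 106 → 53 → 160 → 80 → 40 → 20 → 10 → 5 → 16 → 8 → 4 → 2 → 1
Total steps = 121

121 steps


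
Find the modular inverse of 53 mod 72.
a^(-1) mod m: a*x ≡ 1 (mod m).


Use the extended Euclidean algorithm on (72, 53); each row r = 72*s + 53*t:
r=72, s=1, t=0
r=53, s=0, t=1
q=1: r=19, s=1, t=-1   [72*(1) + 53*(-1) = 19]
q=2: r=15, s=-2, t=3   [72*(-2) + 53*(3) = 15]
q=1: r=4, s=3, t=-4   [72*(3) + 53*(-4) = 4]
q=3: r=3, s=-11, t=15   [72*(-11) + 53*(15) = 3]
q=1: r=1, s=14, t=-19   [72*(14) + 53*(-19) = 1]
q=3: r=0, s=-53, t=72   [72*(-53) + 53*(72) = 0]
GCD = 1 with t = -19, so 53*(-19) ≡ 1 (mod 72)
Inverse = -19 mod 72 = 53
Check: 53 * 53 = 2809 ≡ 1 (mod 72)

53^(-1) ≡ 53 (mod 72)


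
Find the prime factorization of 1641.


1641 / 3 = 547
547 / 547 = 1
1641 = 3 × 547


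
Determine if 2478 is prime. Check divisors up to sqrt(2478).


2478 / 2 = 1239 (exact division)
2478 is NOT prime.

No, 2478 is not prime


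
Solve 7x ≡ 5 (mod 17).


GCD(7, 17) = 1, unique solution
a^(-1) mod 17 = 5
x = 5 * 5 mod 17 = 8

x ≡ 8 (mod 17)


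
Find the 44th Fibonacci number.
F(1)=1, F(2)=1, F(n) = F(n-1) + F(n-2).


Sequence: 1, 1, 2, 3, 5, 8, 13, 21, 34, 55, 89, 144, 233, 377, 610, 987, 1597, 2584, 4181, 6765, 10946, 17711, 28657, 46368, 75025, 121393, 196418, 317811, 514229, 832040, 1346269, 2178309, 3524578, 5702887, 9227465, 14930352, 24157817, 39088169, 63245986, 102334155, 165580141, 267914296, 433494437, 701408733
F(44) = 701408733


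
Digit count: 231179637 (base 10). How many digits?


231179637 has 9 digits in base 10
floor(log10(231179637)) + 1 = floor(8.3639) + 1 = 9

9 digits (base 10)


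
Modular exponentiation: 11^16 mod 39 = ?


11^1 mod 39 = 11
11^2 mod 39 = 4
11^3 mod 39 = 5
11^4 mod 39 = 16
11^5 mod 39 = 20
11^6 mod 39 = 25
11^7 mod 39 = 2
11^8 mod 39 = 22
11^9 mod 39 = 8
11^10 mod 39 = 10
11^11 mod 39 = 32
11^12 mod 39 = 1
11^13 mod 39 = 11
11^14 mod 39 = 4
11^15 mod 39 = 5
11^16 mod 39 = 16


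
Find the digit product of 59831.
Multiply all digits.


5 × 9 × 8 × 3 × 1 = 1080


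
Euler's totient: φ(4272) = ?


4272 = 2^4 × 3 × 89
Prime factors: 2, 3, 89
φ(4272) = 4272 × (1-1/2) × (1-1/3) × (1-1/89)
= 4272 × 1/2 × 2/3 × 88/89 = 1408

φ(4272) = 1408


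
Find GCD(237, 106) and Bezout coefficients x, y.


Tabular extended Euclidean (each row: r = 237*s + 106*t):
r=237, s=1, t=0
r=106, s=0, t=1
q=2: r=25, s=1, t=-2   [237*(1) + 106*(-2) = 25]
q=4: r=6, s=-4, t=9   [237*(-4) + 106*(9) = 6]
q=4: r=1, s=17, t=-38   [237*(17) + 106*(-38) = 1]
q=6: r=0, s=-106, t=237   [237*(-106) + 106*(237) = 0]
GCD = 1; from the row with r=1: x=17, y=-38
Check: 237*(17) + 106*(-38) = 4029 - 4028 = 1

GCD = 1, x = 17, y = -38


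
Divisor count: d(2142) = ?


2142 = 2^1 × 3^2 × 7^1 × 17^1
d(2142) = (1+1) × (2+1) × (1+1) × (1+1) = 24

24 divisors


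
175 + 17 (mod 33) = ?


175 + 17 = 192
192 mod 33 = 27


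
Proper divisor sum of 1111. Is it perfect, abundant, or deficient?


Proper divisors: 1, 11, 101
Sum = 1 + 11 + 101 = 113
113 < 1111 → deficient

s(1111) = 113 (deficient)


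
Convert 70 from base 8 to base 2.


70 (base 8) = 56 (decimal)
56 (decimal) = 111000 (base 2)


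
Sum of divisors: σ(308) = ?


Divisors of 308: 1, 2, 4, 7, 11, 14, 22, 28, 44, 77, 154, 308
Sum = 1 + 2 + 4 + 7 + 11 + 14 + 22 + 28 + 44 + 77 + 154 + 308 = 672

σ(308) = 672


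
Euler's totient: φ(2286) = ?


2286 = 2 × 3^2 × 127
Prime factors: 2, 3, 127
φ(2286) = 2286 × (1-1/2) × (1-1/3) × (1-1/127)
= 2286 × 1/2 × 2/3 × 126/127 = 756

φ(2286) = 756


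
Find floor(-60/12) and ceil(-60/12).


-60/12 = -5.0000
floor = -5
ceil = -5

floor = -5, ceil = -5


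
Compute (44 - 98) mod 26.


44 - 98 = -54
-54 mod 26 = 24


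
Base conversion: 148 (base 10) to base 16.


148 (base 10) = 148 (decimal)
148 (decimal) = 94 (base 16)


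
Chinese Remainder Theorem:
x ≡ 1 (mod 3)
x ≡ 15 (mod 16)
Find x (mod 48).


M = 3*16 = 48
M1 = M/3 = 16, M2 = M/16 = 3
M1^(-1) mod 3 = 1, M2^(-1) mod 16 = 11
x = 1*16*1 + 15*3*11 = 511
511 mod 48 = 31
Check: 31 mod 3 = 1 ✓, 31 mod 16 = 15 ✓

x ≡ 31 (mod 48)


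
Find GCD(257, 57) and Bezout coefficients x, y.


Tabular extended Euclidean (each row: r = 257*s + 57*t):
r=257, s=1, t=0
r=57, s=0, t=1
q=4: r=29, s=1, t=-4   [257*(1) + 57*(-4) = 29]
q=1: r=28, s=-1, t=5   [257*(-1) + 57*(5) = 28]
q=1: r=1, s=2, t=-9   [257*(2) + 57*(-9) = 1]
q=28: r=0, s=-57, t=257   [257*(-57) + 57*(257) = 0]
GCD = 1; from the row with r=1: x=2, y=-9
Check: 257*(2) + 57*(-9) = 514 - 513 = 1

GCD = 1, x = 2, y = -9


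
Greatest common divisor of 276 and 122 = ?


276 = 2 * 122 + 32
122 = 3 * 32 + 26
32 = 1 * 26 + 6
26 = 4 * 6 + 2
6 = 3 * 2 + 0
GCD = 2


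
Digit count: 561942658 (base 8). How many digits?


561942658 in base 8 = 4137510202
Number of digits = 10

10 digits (base 8)


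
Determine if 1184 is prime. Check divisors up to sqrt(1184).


1184 / 2 = 592 (exact division)
1184 is NOT prime.

No, 1184 is not prime


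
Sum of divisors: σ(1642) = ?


Divisors of 1642: 1, 2, 821, 1642
Sum = 1 + 2 + 821 + 1642 = 2466

σ(1642) = 2466


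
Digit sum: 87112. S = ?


8 + 7 + 1 + 1 + 2 = 19


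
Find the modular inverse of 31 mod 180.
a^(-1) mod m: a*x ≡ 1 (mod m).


Use the extended Euclidean algorithm on (180, 31); each row r = 180*s + 31*t:
r=180, s=1, t=0
r=31, s=0, t=1
q=5: r=25, s=1, t=-5   [180*(1) + 31*(-5) = 25]
q=1: r=6, s=-1, t=6   [180*(-1) + 31*(6) = 6]
q=4: r=1, s=5, t=-29   [180*(5) + 31*(-29) = 1]
q=6: r=0, s=-31, t=180   [180*(-31) + 31*(180) = 0]
GCD = 1 with t = -29, so 31*(-29) ≡ 1 (mod 180)
Inverse = -29 mod 180 = 151
Check: 31 * 151 = 4681 ≡ 1 (mod 180)

31^(-1) ≡ 151 (mod 180)


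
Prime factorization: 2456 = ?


2456 / 2 = 1228
1228 / 2 = 614
614 / 2 = 307
307 / 307 = 1
2456 = 2^3 × 307


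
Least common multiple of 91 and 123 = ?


GCD(91, 123) = 1
LCM = 91*123/1 = 11193/1 = 11193

LCM = 11193


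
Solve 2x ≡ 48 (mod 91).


GCD(2, 91) = 1, unique solution
a^(-1) mod 91 = 46
x = 46 * 48 mod 91 = 24

x ≡ 24 (mod 91)


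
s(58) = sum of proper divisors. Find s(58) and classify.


Proper divisors: 1, 2, 29
Sum = 1 + 2 + 29 = 32
32 < 58 → deficient

s(58) = 32 (deficient)


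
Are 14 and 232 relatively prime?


Euclidean algorithm:
232 = 16 * 14 + 8
14 = 1 * 8 + 6
8 = 1 * 6 + 2
6 = 3 * 2 + 0
GCD(14, 232) = 2

No, not coprime (GCD = 2)


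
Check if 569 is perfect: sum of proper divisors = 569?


Proper divisors of 569: 1
Sum = 1 = 1

No, 569 is not perfect (1 ≠ 569)


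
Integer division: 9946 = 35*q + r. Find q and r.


9946 = 35 * 284 + 6
Check: 9940 + 6 = 9946

q = 284, r = 6


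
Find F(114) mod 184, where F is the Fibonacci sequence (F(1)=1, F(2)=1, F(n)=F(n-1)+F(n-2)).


F(k) mod 184 for k=1..114:
1, 1, 2, 3, 5, 8, 13, 21, 34, 55, 89, 144, 49, 9, 58, 67, 125, 8, 133, 141, 90, 47, 137, 0, 137, 137, 90, 43, 133, 176, 125, 117, 58, 175, 49, 40, 89, 129, 34, 163, 13, 176, 5, 181, 2, 183, 1, 0, 1, 1, 2, 3, 5, 8, 13, 21, 34, 55, 89, 144, 49, 9, 58, 67, 125, 8, 133, 141, 90, 47, 137, 0, 137, 137, 90, 43, 133, 176, 125, 117, 58, 175, 49, 40, 89, 129, 34, 163, 13, 176, 5, 181, 2, 183, 1, 0, 1, 1, 2, 3, 5, 8, 13, 21, 34, 55, 89, 144, 49, 9, 58, 67, 125, 8
F(114) mod 184 = 8


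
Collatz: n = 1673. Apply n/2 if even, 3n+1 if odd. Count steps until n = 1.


1673 → 5020 → 2510 → 1255 → 3766 → 1883 → 5650 → 2825 → 8476 → 4238 → 2119 → 6358 → 3179 → 9538 → 4769 → 14308 → 7154 → 3577 → 10732 → 5366 → 2683 → 8050 → 4025 → 12076 → 6038 → 3019 → 9058 → 4529 → 13588 → 6794 → 3397 → 10192 → 5096 → 2548 → 1274 → 637 → 1912 → 956 → 478 → 239 → 718 → 359 → 1078 → 539 → 1618 → 809 → 2428 → 1214 → 607 → 1822 → 911 → 2734 → 1367 → 4102 → 2051 → 6154 → 3077 → 9232 → 4616 → 2308 → 1154 → 577 → 1732 → 866 → 433 → 1300 → 650 → 325 → 976 → 488 → 244 → 122 → 61 → 184 → 92 → 46 → 23 → 70 → 35 → 106 → 53 → 160 → 80 → 40 → 20 → 10 → 5 → 16 → 8 → 4 → 2 → 1
Total steps = 91

91 steps


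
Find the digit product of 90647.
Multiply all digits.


9 × 0 × 6 × 4 × 7 = 0


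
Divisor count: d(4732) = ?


4732 = 2^2 × 7^1 × 13^2
d(4732) = (2+1) × (1+1) × (2+1) = 18

18 divisors


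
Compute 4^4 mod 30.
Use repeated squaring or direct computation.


4^1 mod 30 = 4
4^2 mod 30 = 16
4^3 mod 30 = 4
4^4 mod 30 = 16


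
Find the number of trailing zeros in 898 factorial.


floor(898/5) = 179
floor(898/25) = 35
floor(898/125) = 7
floor(898/625) = 1
Total = 222

222 trailing zeros


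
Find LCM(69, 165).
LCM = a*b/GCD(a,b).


GCD(69, 165) = 3
LCM = 69*165/3 = 11385/3 = 3795

LCM = 3795


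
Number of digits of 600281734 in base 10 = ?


600281734 has 9 digits in base 10
floor(log10(600281734)) + 1 = floor(8.7784) + 1 = 9

9 digits (base 10)


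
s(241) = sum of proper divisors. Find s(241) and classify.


Proper divisors: 1
Sum = 1 = 1
1 < 241 → deficient

s(241) = 1 (deficient)


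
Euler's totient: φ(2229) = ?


2229 = 3 × 743
Prime factors: 3, 743
φ(2229) = 2229 × (1-1/3) × (1-1/743)
= 2229 × 2/3 × 742/743 = 1484

φ(2229) = 1484


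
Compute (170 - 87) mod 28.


170 - 87 = 83
83 mod 28 = 27


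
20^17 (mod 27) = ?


20^1 mod 27 = 20
20^2 mod 27 = 22
20^3 mod 27 = 8
20^4 mod 27 = 25
20^5 mod 27 = 14
20^6 mod 27 = 10
20^7 mod 27 = 11
20^8 mod 27 = 4
20^9 mod 27 = 26
20^10 mod 27 = 7
20^11 mod 27 = 5
20^12 mod 27 = 19
20^13 mod 27 = 2
20^14 mod 27 = 13
20^15 mod 27 = 17
20^16 mod 27 = 16
20^17 mod 27 = 23


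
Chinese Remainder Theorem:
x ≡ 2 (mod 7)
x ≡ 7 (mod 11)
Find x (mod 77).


M = 7*11 = 77
M1 = M/7 = 11, M2 = M/11 = 7
M1^(-1) mod 7 = 2, M2^(-1) mod 11 = 8
x = 2*11*2 + 7*7*8 = 436
436 mod 77 = 51
Check: 51 mod 7 = 2 ✓, 51 mod 11 = 7 ✓

x ≡ 51 (mod 77)
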